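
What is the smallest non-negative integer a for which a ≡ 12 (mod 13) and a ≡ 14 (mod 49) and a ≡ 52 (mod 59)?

20643

Combine the congruences pairwise.
From a ≡ 12 (mod 13) write a = 12 + 13t. Substituting into a ≡ 14 (mod 49) gives 13t ≡ 2 (mod 49), and since 13⁻¹ ≡ 34 (mod 49), t ≡ 19. Hence a ≡ 12 + 13·19 = 259 (mod 637).
From a ≡ 259 (mod 637) write a = 259 + 637t. Substituting into a ≡ 52 (mod 59) gives 637t ≡ 29 (mod 59), and since 47⁻¹ ≡ 54 (mod 59), t ≡ 32. Hence a ≡ 259 + 637·32 = 20643 (mod 37583).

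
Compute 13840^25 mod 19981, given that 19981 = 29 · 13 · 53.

3271

Mod 29: 13840 ≡ 7; 7^25 ≡ 23 (mod 29).
Mod 13: 13840 ≡ 8; by Fermat, exponent reduces to 25 mod 12 = 1; 8^1 ≡ 8 (mod 13).
Mod 53: 13840 ≡ 7; 7^25 ≡ 38 (mod 53).
Combine by CRT: x ≡ 23 (mod 29), x ≡ 8 (mod 13), x ≡ 38 (mod 53) ⇒ x ≡ 3271 (mod 19981).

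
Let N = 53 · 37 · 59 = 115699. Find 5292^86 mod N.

Mod 53: 5292 ≡ 45; by Fermat, exponent reduces to 86 mod 52 = 34; 45^34 ≡ 40 (mod 53).
Mod 37: 5292 ≡ 1; by Fermat, exponent reduces to 86 mod 36 = 14; 1^14 ≡ 1 (mod 37).
Mod 59: 5292 ≡ 41; by Fermat, exponent reduces to 86 mod 58 = 28; 41^28 ≡ 36 (mod 59).
Combine by CRT: x ≡ 40 (mod 53), x ≡ 1 (mod 37), x ≡ 36 (mod 59) ⇒ x ≡ 36557 (mod 115699).

36557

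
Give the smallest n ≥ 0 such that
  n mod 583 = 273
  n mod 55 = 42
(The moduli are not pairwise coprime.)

Combine the congruences pairwise.
gcd(583, 55) = 11 and 11 | (42 − 273), so the pair is consistent; merging gives n ≡ 2022 (mod 2915), where 2915 = lcm(583, 55).
The solution is unique modulo lcm(583, 55) = 2915.

2022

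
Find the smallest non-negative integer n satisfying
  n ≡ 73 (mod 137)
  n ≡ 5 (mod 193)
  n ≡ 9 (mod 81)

The moduli are pairwise coprime; M = 137·193·81 = 2141721.
M/137 = 15633; 15633 ≡ 15 (mod 137); 15·64 ≡ 1, so inverse 64.
M/193 = 11097; 11097 ≡ 96 (mod 193); 96·191 ≡ 1, so inverse 191.
M/81 = 26441; 26441 ≡ 35 (mod 81); 35·44 ≡ 1, so inverse 44.
n ≡ 73·15633·64 + 5·11097·191 + 9·26441·44 = 94105647.
94105647 mod 2141721 = 2011644.

2011644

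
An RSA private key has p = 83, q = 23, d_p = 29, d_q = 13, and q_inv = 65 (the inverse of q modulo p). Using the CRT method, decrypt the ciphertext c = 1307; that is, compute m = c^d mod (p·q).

m₁ = c^(d_p) mod p: c ≡ 62 (mod 83), and 62^29 mod 83 = 72.
m₂ = c^(d_q) mod q: c ≡ 19 (mod 23), and 19^13 mod 23 = 7.
h = q_inv·(m₁ − m₂) mod p = 65·(72 − 7) mod 83 = 75.
m = m₂ + h·q = 7 + 75·23 = 1732.

1732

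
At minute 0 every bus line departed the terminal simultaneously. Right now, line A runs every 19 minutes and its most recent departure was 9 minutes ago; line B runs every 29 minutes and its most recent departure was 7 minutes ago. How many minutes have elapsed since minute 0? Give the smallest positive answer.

From t ≡ 9 (mod 19) write t = 9 + 19s. Substituting into t ≡ 7 (mod 29) gives 19s ≡ 27 (mod 29), and since 19⁻¹ ≡ 26 (mod 29), s ≡ 6. Hence t ≡ 9 + 19·6 = 123 (mod 551).

123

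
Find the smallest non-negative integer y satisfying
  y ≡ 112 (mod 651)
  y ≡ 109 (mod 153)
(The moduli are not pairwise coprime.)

gcd(651, 153) = 3 and 3 | (109 − 112), so the pair is consistent; merging gives y ≡ 30709 (mod 33201), where 33201 = lcm(651, 153).
The solution is unique modulo lcm(651, 153) = 33201.

30709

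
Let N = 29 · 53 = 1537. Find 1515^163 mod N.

Mod 29: 1515 ≡ 7; by Fermat, exponent reduces to 163 mod 28 = 23; 7^23 ≡ 20 (mod 29).
Mod 53: 1515 ≡ 31; by Fermat, exponent reduces to 163 mod 52 = 7; 31^7 ≡ 33 (mod 53).
Combine by CRT: x ≡ 20 (mod 29), x ≡ 33 (mod 53) ⇒ x ≡ 1093 (mod 1537).

1093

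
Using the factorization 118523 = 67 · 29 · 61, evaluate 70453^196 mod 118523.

Mod 67: 70453 ≡ 36; by Fermat, exponent reduces to 196 mod 66 = 64; 36^64 ≡ 35 (mod 67).
Mod 29: 70453 ≡ 12; since 28 | 196, by Fermat 12^196 ≡ 1 (mod 29).
Mod 61: 70453 ≡ 59; by Fermat, exponent reduces to 196 mod 60 = 16; 59^16 ≡ 22 (mod 61).
Combine by CRT: x ≡ 35 (mod 67), x ≡ 1 (mod 29), x ≡ 22 (mod 61) ⇒ x ≡ 98659 (mod 118523).

98659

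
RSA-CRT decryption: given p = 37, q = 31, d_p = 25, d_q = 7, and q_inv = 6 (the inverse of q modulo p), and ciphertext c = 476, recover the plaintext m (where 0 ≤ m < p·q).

m₁ = c^(d_p) mod p: c ≡ 32 (mod 37), and 32^25 mod 37 = 18.
m₂ = c^(d_q) mod q: c ≡ 11 (mod 31), and 11^7 mod 31 = 13.
h = q_inv·(m₁ − m₂) mod p = 6·(18 − 13) mod 37 = 30.
m = m₂ + h·q = 13 + 30·31 = 943.

943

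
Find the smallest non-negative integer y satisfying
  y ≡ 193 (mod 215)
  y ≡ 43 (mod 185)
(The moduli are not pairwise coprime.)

gcd(215, 185) = 5 and 5 | (43 − 193), so the pair is consistent; merging gives y ≡ 7073 (mod 7955), where 7955 = lcm(215, 185).
The solution is unique modulo lcm(215, 185) = 7955.

7073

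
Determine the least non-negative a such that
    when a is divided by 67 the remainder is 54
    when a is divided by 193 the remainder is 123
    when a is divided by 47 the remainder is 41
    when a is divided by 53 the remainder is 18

19800765

From a ≡ 54 (mod 67) write a = 54 + 67t. Substituting into a ≡ 123 (mod 193) gives 67t ≡ 69 (mod 193), and since 67⁻¹ ≡ 121 (mod 193), t ≡ 50. Hence a ≡ 54 + 67·50 = 3404 (mod 12931).
From a ≡ 3404 (mod 12931) write a = 3404 + 12931t. Substituting into a ≡ 41 (mod 47) gives 12931t ≡ 21 (mod 47), and since 6⁻¹ ≡ 8 (mod 47), t ≡ 27. Hence a ≡ 3404 + 12931·27 = 352541 (mod 607757).
From a ≡ 352541 (mod 607757) write a = 352541 + 607757t. Substituting into a ≡ 18 (mod 53) gives 607757t ≡ 33 (mod 53), and since 6⁻¹ ≡ 9 (mod 53), t ≡ 32. Hence a ≡ 352541 + 607757·32 = 19800765 (mod 32211121).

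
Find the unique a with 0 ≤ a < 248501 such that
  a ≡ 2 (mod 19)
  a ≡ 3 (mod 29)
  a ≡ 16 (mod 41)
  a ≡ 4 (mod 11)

38515

Combine the congruences pairwise.
From a ≡ 2 (mod 19) write a = 2 + 19t. Substituting into a ≡ 3 (mod 29) gives 19t ≡ 1 (mod 29), and since 19⁻¹ ≡ 26 (mod 29), t ≡ 26. Hence a ≡ 2 + 19·26 = 496 (mod 551).
From a ≡ 496 (mod 551) write a = 496 + 551t. Substituting into a ≡ 16 (mod 41) gives 551t ≡ 12 (mod 41), and since 18⁻¹ ≡ 16 (mod 41), t ≡ 28. Hence a ≡ 496 + 551·28 = 15924 (mod 22591).
From a ≡ 15924 (mod 22591) write a = 15924 + 22591t. Substituting into a ≡ 4 (mod 11) gives 22591t ≡ 8 (mod 11), and since 8⁻¹ ≡ 7 (mod 11), t ≡ 1. Hence a ≡ 15924 + 22591·1 = 38515 (mod 248501).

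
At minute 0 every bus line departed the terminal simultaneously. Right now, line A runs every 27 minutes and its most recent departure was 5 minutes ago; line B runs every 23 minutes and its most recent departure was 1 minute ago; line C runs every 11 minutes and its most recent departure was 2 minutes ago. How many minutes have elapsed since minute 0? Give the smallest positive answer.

The moduli are pairwise coprime; N = 27·23·11 = 6831.
N/27 = 253; 253 ≡ 10 (mod 27); 10·19 ≡ 1, so inverse 19.
N/23 = 297; 297 ≡ 21 (mod 23); 21·11 ≡ 1, so inverse 11.
N/11 = 621; 621 ≡ 5 (mod 11); 5·9 ≡ 1, so inverse 9.
t ≡ 5·253·19 + 1·297·11 + 2·621·9 = 38480.
38480 mod 6831 = 4325.

4325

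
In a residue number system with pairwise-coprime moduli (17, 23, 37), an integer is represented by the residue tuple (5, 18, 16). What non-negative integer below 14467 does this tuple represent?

The moduli are pairwise coprime; N = 17·23·37 = 14467.
N/17 = 851; 851 ≡ 1 (mod 17), inverse 1.
N/23 = 629; 629 ≡ 8 (mod 23); 8·3 ≡ 1, so inverse 3.
N/37 = 391; 391 ≡ 21 (mod 37); 21·30 ≡ 1, so inverse 30.
x ≡ 5·851·1 + 18·629·3 + 16·391·30 = 225901.
225901 mod 14467 = 8896.

8896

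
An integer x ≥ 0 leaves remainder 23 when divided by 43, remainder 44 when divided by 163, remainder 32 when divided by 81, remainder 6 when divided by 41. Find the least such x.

9081752

From x ≡ 23 (mod 43) write x = 23 + 43t. Substituting into x ≡ 44 (mod 163) gives 43t ≡ 21 (mod 163), and since 43⁻¹ ≡ 91 (mod 163), t ≡ 118. Hence x ≡ 23 + 43·118 = 5097 (mod 7009).
From x ≡ 5097 (mod 7009) write x = 5097 + 7009t. Substituting into x ≡ 32 (mod 81) gives 7009t ≡ 38 (mod 81), and since 43⁻¹ ≡ 49 (mod 81), t ≡ 80. Hence x ≡ 5097 + 7009·80 = 565817 (mod 567729).
From x ≡ 565817 (mod 567729) write x = 565817 + 567729t. Substituting into x ≡ 6 (mod 41) gives 567729t ≡ 30 (mod 41), and since 2⁻¹ ≡ 21 (mod 41), t ≡ 15. Hence x ≡ 565817 + 567729·15 = 9081752 (mod 23276889).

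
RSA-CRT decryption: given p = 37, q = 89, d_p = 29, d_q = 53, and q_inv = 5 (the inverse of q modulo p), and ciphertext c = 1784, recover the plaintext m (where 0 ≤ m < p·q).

m₁ = c^(d_p) mod p: c ≡ 8 (mod 37), and 8^29 mod 37 = 23.
m₂ = c^(d_q) mod q: c ≡ 4 (mod 89), and 4^53 mod 89 = 39.
h = q_inv·(m₁ − m₂) mod p = 5·(23 − 39) mod 37 = 31.
m = m₂ + h·q = 39 + 31·89 = 2798.

2798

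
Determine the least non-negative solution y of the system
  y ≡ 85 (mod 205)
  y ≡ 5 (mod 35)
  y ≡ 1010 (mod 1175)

178435

gcd(205, 35) = 5 and 5 | (5 − 85), so the pair is consistent; merging gives y ≡ 495 (mod 1435), where 1435 = lcm(205, 35).
gcd(1435, 1175) = 5 and 5 | (1010 − 495), so the pair is consistent; merging gives y ≡ 178435 (mod 337225), where 337225 = lcm(1435, 1175).
The solution is unique modulo lcm(205, 35, 1175) = 337225.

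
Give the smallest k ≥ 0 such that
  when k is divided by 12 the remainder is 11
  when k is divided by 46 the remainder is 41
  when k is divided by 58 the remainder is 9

gcd(12, 46) = 2 and 2 | (41 − 11), so the pair is consistent; merging gives k ≡ 179 (mod 276), where 276 = lcm(12, 46).
gcd(276, 58) = 2 and 2 | (9 − 179), so the pair is consistent; merging gives k ≡ 2387 (mod 8004), where 8004 = lcm(276, 58).
The solution is unique modulo lcm(12, 46, 58) = 8004.

2387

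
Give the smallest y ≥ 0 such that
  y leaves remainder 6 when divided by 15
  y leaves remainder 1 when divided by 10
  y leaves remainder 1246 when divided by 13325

14571

Combine the congruences pairwise.
gcd(15, 10) = 5 and 5 | (1 − 6), so the pair is consistent; merging gives y ≡ 21 (mod 30), where 30 = lcm(15, 10).
gcd(30, 13325) = 5 and 5 | (1246 − 21), so the pair is consistent; merging gives y ≡ 14571 (mod 79950), where 79950 = lcm(30, 13325).
The solution is unique modulo lcm(15, 10, 13325) = 79950.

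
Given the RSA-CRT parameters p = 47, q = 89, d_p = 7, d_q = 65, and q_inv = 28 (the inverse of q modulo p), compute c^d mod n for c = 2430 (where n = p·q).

2279

m₁ = c^(d_p) mod p: c ≡ 33 (mod 47), and 33^7 mod 47 = 23.
m₂ = c^(d_q) mod q: c ≡ 27 (mod 89), and 27^65 mod 89 = 54.
h = q_inv·(m₁ − m₂) mod p = 28·(23 − 54) mod 47 = 25.
m = m₂ + h·q = 54 + 25·89 = 2279.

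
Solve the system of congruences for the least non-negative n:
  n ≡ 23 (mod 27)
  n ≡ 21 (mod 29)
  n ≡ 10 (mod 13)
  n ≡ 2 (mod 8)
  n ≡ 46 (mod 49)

The moduli are pairwise coprime; M = 27·29·13·8·49 = 3990168.
M/27 = 147784; 147784 ≡ 13 (mod 27); 13·25 ≡ 1, so inverse 25.
M/29 = 137592; 137592 ≡ 16 (mod 29); 16·20 ≡ 1, so inverse 20.
M/13 = 306936; 306936 ≡ 6 (mod 13); 6·11 ≡ 1, so inverse 11.
M/8 = 498771; 498771 ≡ 3 (mod 8); 3·3 ≡ 1, so inverse 3.
M/49 = 81432; 81432 ≡ 43 (mod 49); 43·8 ≡ 1, so inverse 8.
n ≡ 23·147784·25 + 21·137592·20 + 10·306936·11 + 2·498771·3 + 46·81432·8 = 209487002.
209487002 mod 3990168 = 1998266.

1998266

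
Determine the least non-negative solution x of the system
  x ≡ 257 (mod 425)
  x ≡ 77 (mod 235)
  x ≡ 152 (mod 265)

gcd(425, 235) = 5 and 5 | (77 − 257), so the pair is consistent; merging gives x ≡ 1957 (mod 19975), where 19975 = lcm(425, 235).
gcd(19975, 265) = 5 and 5 | (152 − 1957), so the pair is consistent; merging gives x ≡ 541282 (mod 1058675), where 1058675 = lcm(19975, 265).
The solution is unique modulo lcm(425, 235, 265) = 1058675.

541282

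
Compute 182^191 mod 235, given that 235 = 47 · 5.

43

Mod 47: 182 ≡ 41; by Fermat, exponent reduces to 191 mod 46 = 7; 41^7 ≡ 43 (mod 47).
Mod 5: 182 ≡ 2; by Fermat, exponent reduces to 191 mod 4 = 3; 2^3 ≡ 3 (mod 5).
Combine by CRT: x ≡ 43 (mod 47), x ≡ 3 (mod 5) ⇒ x ≡ 43 (mod 235).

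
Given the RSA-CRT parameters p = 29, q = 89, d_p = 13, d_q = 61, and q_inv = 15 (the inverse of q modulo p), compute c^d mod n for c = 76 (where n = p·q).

m₁ = c^(d_p) mod p: c ≡ 18 (mod 29), and 18^13 mod 29 = 8.
m₂ = c^(d_q) mod q: c ≡ 76 (mod 89), and 76^61 mod 89 = 26.
h = q_inv·(m₁ − m₂) mod p = 15·(8 − 26) mod 29 = 20.
m = m₂ + h·q = 26 + 20·89 = 1806.

1806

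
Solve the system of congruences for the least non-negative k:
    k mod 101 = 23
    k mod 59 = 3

2245

From k ≡ 23 (mod 101) write k = 23 + 101t. Substituting into k ≡ 3 (mod 59) gives 101t ≡ 39 (mod 59), and since 42⁻¹ ≡ 52 (mod 59), t ≡ 22. Hence k ≡ 23 + 101·22 = 2245 (mod 5959).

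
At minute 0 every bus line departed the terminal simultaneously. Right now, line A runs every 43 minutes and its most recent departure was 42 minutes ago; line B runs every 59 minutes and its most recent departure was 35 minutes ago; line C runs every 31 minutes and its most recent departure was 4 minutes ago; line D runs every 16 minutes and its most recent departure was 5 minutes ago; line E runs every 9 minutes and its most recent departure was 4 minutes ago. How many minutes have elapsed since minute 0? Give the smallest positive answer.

5461429

The moduli are pairwise coprime; N = 43·59·31·16·9 = 11325168.
N/43 = 263376; 263376 ≡ 1 (mod 43), inverse 1.
N/59 = 191952; 191952 ≡ 25 (mod 59); 25·26 ≡ 1, so inverse 26.
N/31 = 365328; 365328 ≡ 24 (mod 31); 24·22 ≡ 1, so inverse 22.
N/16 = 707823; 707823 ≡ 15 (mod 16); 15·15 ≡ 1, so inverse 15.
N/9 = 1258352; 1258352 ≡ 8 (mod 9); 8·8 ≡ 1, so inverse 8.
t ≡ 42·263376·1 + 35·191952·26 + 4·365328·22 + 5·707823·15 + 4·1258352·8 = 311240965.
311240965 mod 11325168 = 5461429.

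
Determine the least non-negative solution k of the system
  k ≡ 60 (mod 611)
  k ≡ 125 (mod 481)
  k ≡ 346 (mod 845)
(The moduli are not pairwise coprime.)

599451

Combine the congruences pairwise.
gcd(611, 481) = 13 and 13 | (125 − 60), so the pair is consistent; merging gives k ≡ 11669 (mod 22607), where 22607 = lcm(611, 481).
gcd(22607, 845) = 13 and 13 | (346 − 11669), so the pair is consistent; merging gives k ≡ 599451 (mod 1469455), where 1469455 = lcm(22607, 845).
The solution is unique modulo lcm(611, 481, 845) = 1469455.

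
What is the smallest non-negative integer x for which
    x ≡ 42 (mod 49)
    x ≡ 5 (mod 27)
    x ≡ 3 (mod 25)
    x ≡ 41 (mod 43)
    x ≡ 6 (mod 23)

10691303

Combine the congruences pairwise.
From x ≡ 42 (mod 49) write x = 42 + 49t. Substituting into x ≡ 5 (mod 27) gives 49t ≡ 17 (mod 27), and since 22⁻¹ ≡ 16 (mod 27), t ≡ 2. Hence x ≡ 42 + 49·2 = 140 (mod 1323).
From x ≡ 140 (mod 1323) write x = 140 + 1323t. Substituting into x ≡ 3 (mod 25) gives 1323t ≡ 13 (mod 25), and since 23⁻¹ ≡ 12 (mod 25), t ≡ 6. Hence x ≡ 140 + 1323·6 = 8078 (mod 33075).
From x ≡ 8078 (mod 33075) write x = 8078 + 33075t. Substituting into x ≡ 41 (mod 43) gives 33075t ≡ 4 (mod 43), and since 8⁻¹ ≡ 27 (mod 43), t ≡ 22. Hence x ≡ 8078 + 33075·22 = 735728 (mod 1422225).
From x ≡ 735728 (mod 1422225) write x = 735728 + 1422225t. Substituting into x ≡ 6 (mod 23) gives 1422225t ≡ 2 (mod 23), and since 20⁻¹ ≡ 15 (mod 23), t ≡ 7. Hence x ≡ 735728 + 1422225·7 = 10691303 (mod 32711175).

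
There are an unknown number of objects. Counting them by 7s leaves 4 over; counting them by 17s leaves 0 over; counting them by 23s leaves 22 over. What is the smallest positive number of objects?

Combine the congruences pairwise.
From N ≡ 4 (mod 7) write N = 4 + 7t. Substituting into N ≡ 0 (mod 17) gives 7t ≡ 13 (mod 17), and since 7⁻¹ ≡ 5 (mod 17), t ≡ 14. Hence N ≡ 4 + 7·14 = 102 (mod 119).
From N ≡ 102 (mod 119) write N = 102 + 119t. Substituting into N ≡ 22 (mod 23) gives 119t ≡ 12 (mod 23), and since 4⁻¹ ≡ 6 (mod 23), t ≡ 3. Hence N ≡ 102 + 119·3 = 459 (mod 2737).

459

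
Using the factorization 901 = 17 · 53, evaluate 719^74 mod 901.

Mod 17: 719 ≡ 5; by Fermat, exponent reduces to 74 mod 16 = 10; 5^10 ≡ 9 (mod 17).
Mod 53: 719 ≡ 30; by Fermat, exponent reduces to 74 mod 52 = 22; 30^22 ≡ 52 (mod 53).
Combine by CRT: x ≡ 9 (mod 17), x ≡ 52 (mod 53) ⇒ x ≡ 264 (mod 901).

264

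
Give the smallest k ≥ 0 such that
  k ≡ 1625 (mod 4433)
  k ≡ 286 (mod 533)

50388

gcd(4433, 533) = 13 and 13 | (286 − 1625), so the pair is consistent; merging gives k ≡ 50388 (mod 181753), where 181753 = lcm(4433, 533).
The solution is unique modulo lcm(4433, 533) = 181753.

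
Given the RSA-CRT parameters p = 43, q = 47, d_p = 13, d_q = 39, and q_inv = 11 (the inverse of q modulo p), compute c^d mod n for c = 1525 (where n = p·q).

578

m₁ = c^(d_p) mod p: c ≡ 20 (mod 43), and 20^13 mod 43 = 19.
m₂ = c^(d_q) mod q: c ≡ 21 (mod 47), and 21^39 mod 47 = 14.
h = q_inv·(m₁ − m₂) mod p = 11·(19 − 14) mod 43 = 12.
m = m₂ + h·q = 14 + 12·47 = 578.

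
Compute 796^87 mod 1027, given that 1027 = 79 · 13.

456

Mod 79: 796 ≡ 6; by Fermat, exponent reduces to 87 mod 78 = 9; 6^9 ≡ 61 (mod 79).
Mod 13: 796 ≡ 3; by Fermat, exponent reduces to 87 mod 12 = 3; 3^3 ≡ 1 (mod 13).
Combine by CRT: x ≡ 61 (mod 79), x ≡ 1 (mod 13) ⇒ x ≡ 456 (mod 1027).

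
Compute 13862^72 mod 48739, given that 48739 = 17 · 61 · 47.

41904

Mod 17: 13862 ≡ 7; by Fermat, exponent reduces to 72 mod 16 = 8; 7^8 ≡ 16 (mod 17).
Mod 61: 13862 ≡ 15; by Fermat, exponent reduces to 72 mod 60 = 12; 15^12 ≡ 58 (mod 61).
Mod 47: 13862 ≡ 44; by Fermat, exponent reduces to 72 mod 46 = 26; 44^26 ≡ 27 (mod 47).
Combine by CRT: x ≡ 16 (mod 17), x ≡ 58 (mod 61), x ≡ 27 (mod 47) ⇒ x ≡ 41904 (mod 48739).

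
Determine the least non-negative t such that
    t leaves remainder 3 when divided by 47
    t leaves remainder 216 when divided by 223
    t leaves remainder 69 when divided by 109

Combine the congruences pairwise.
From t ≡ 3 (mod 47) write t = 3 + 47s. Substituting into t ≡ 216 (mod 223) gives 47s ≡ 213 (mod 223), and since 47⁻¹ ≡ 19 (mod 223), s ≡ 33. Hence t ≡ 3 + 47·33 = 1554 (mod 10481).
From t ≡ 1554 (mod 10481) write t = 1554 + 10481s. Substituting into t ≡ 69 (mod 109) gives 10481s ≡ 41 (mod 109), and since 17⁻¹ ≡ 77 (mod 109), s ≡ 105. Hence t ≡ 1554 + 10481·105 = 1102059 (mod 1142429).

1102059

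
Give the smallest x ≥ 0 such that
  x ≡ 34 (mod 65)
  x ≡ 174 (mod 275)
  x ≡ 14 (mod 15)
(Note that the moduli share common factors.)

Combine the congruences pairwise.
gcd(65, 275) = 5 and 5 | (174 − 34), so the pair is consistent; merging gives x ≡ 2374 (mod 3575), where 3575 = lcm(65, 275).
gcd(3575, 15) = 5 and 5 | (14 − 2374), so the pair is consistent; merging gives x ≡ 9524 (mod 10725), where 10725 = lcm(3575, 15).
The solution is unique modulo lcm(65, 275, 15) = 10725.

9524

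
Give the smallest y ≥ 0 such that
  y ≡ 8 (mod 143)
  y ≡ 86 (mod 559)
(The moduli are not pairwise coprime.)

3440

gcd(143, 559) = 13 and 13 | (86 − 8), so the pair is consistent; merging gives y ≡ 3440 (mod 6149), where 6149 = lcm(143, 559).
The solution is unique modulo lcm(143, 559) = 6149.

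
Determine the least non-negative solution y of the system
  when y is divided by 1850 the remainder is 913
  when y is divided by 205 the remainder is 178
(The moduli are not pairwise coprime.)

gcd(1850, 205) = 5 and 5 | (178 − 913), so the pair is consistent; merging gives y ≡ 32363 (mod 75850), where 75850 = lcm(1850, 205).
The solution is unique modulo lcm(1850, 205) = 75850.

32363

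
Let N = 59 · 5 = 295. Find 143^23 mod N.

Mod 59: 143 ≡ 25; 25^23 ≡ 36 (mod 59).
Mod 5: 143 ≡ 3; by Fermat, exponent reduces to 23 mod 4 = 3; 3^3 ≡ 2 (mod 5).
Combine by CRT: x ≡ 36 (mod 59), x ≡ 2 (mod 5) ⇒ x ≡ 272 (mod 295).

272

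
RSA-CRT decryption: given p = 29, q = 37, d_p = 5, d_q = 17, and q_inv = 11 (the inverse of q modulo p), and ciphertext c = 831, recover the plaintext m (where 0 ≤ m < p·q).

50

m₁ = c^(d_p) mod p: c ≡ 19 (mod 29), and 19^5 mod 29 = 21.
m₂ = c^(d_q) mod q: c ≡ 17 (mod 37), and 17^17 mod 37 = 13.
h = q_inv·(m₁ − m₂) mod p = 11·(21 − 13) mod 29 = 1.
m = m₂ + h·q = 13 + 1·37 = 50.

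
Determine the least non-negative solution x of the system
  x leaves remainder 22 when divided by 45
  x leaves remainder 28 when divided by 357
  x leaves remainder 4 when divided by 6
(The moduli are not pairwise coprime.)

742

gcd(45, 357) = 3 and 3 | (28 − 22), so the pair is consistent; merging gives x ≡ 742 (mod 5355), where 5355 = lcm(45, 357).
gcd(5355, 6) = 3 and 3 | (4 − 742), so the pair is consistent; merging gives x ≡ 742 (mod 10710), where 10710 = lcm(5355, 6).
The solution is unique modulo lcm(45, 357, 6) = 10710.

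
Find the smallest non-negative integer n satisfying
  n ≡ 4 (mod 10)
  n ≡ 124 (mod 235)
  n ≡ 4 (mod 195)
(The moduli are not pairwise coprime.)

8584

Combine the congruences pairwise.
gcd(10, 235) = 5 and 5 | (124 − 4), so the pair is consistent; merging gives n ≡ 124 (mod 470), where 470 = lcm(10, 235).
gcd(470, 195) = 5 and 5 | (4 − 124), so the pair is consistent; merging gives n ≡ 8584 (mod 18330), where 18330 = lcm(470, 195).
The solution is unique modulo lcm(10, 235, 195) = 18330.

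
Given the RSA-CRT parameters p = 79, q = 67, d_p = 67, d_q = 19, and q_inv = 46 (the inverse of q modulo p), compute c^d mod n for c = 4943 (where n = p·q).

5100

m₁ = c^(d_p) mod p: c ≡ 45 (mod 79), and 45^67 mod 79 = 44.
m₂ = c^(d_q) mod q: c ≡ 52 (mod 67), and 52^19 mod 67 = 8.
h = q_inv·(m₁ − m₂) mod p = 46·(44 − 8) mod 79 = 76.
m = m₂ + h·q = 8 + 76·67 = 5100.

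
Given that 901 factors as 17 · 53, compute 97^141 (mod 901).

354

Mod 17: 97 ≡ 12; by Fermat, exponent reduces to 141 mod 16 = 13; 12^13 ≡ 14 (mod 17).
Mod 53: 97 ≡ 44; by Fermat, exponent reduces to 141 mod 52 = 37; 44^37 ≡ 36 (mod 53).
Combine by CRT: x ≡ 14 (mod 17), x ≡ 36 (mod 53) ⇒ x ≡ 354 (mod 901).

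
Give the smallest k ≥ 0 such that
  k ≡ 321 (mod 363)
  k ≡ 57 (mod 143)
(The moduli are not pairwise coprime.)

1773

Combine the congruences pairwise.
gcd(363, 143) = 11 and 11 | (57 − 321), so the pair is consistent; merging gives k ≡ 1773 (mod 4719), where 4719 = lcm(363, 143).
The solution is unique modulo lcm(363, 143) = 4719.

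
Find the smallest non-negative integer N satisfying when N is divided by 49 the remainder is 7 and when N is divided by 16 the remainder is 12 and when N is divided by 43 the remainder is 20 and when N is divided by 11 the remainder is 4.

231532

The moduli are pairwise coprime; M = 49·16·43·11 = 370832.
M/49 = 7568; 7568 ≡ 22 (mod 49); 22·29 ≡ 1, so inverse 29.
M/16 = 23177; 23177 ≡ 9 (mod 16); 9·9 ≡ 1, so inverse 9.
M/43 = 8624; 8624 ≡ 24 (mod 43); 24·9 ≡ 1, so inverse 9.
M/11 = 33712; 33712 ≡ 8 (mod 11); 8·7 ≡ 1, so inverse 7.
N ≡ 7·7568·29 + 12·23177·9 + 20·8624·9 + 4·33712·7 = 6535676.
6535676 mod 370832 = 231532.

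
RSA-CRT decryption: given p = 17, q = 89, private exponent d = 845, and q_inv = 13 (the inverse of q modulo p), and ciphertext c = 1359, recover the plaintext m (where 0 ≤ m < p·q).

798

d_p = d mod (p−1) = 845 mod 16 = 13; d_q = d mod (q−1) = 53.
m₁ = c^(d_p) mod p: c ≡ 16 (mod 17), and 16^13 mod 17 = 16.
m₂ = c^(d_q) mod q: c ≡ 24 (mod 89), and 24^53 mod 89 = 86.
h = q_inv·(m₁ − m₂) mod p = 13·(16 − 86) mod 17 = 8.
m = m₂ + h·q = 86 + 8·89 = 798.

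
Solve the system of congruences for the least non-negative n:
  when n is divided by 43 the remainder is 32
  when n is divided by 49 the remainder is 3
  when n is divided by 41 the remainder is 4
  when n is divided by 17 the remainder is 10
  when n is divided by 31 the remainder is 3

The moduli are pairwise coprime; M = 43·49·41·17·31 = 45525949.
M/43 = 1058743; 1058743 ≡ 40 (mod 43); 40·14 ≡ 1, so inverse 14.
M/49 = 929101; 929101 ≡ 12 (mod 49); 12·45 ≡ 1, so inverse 45.
M/41 = 1110389; 1110389 ≡ 27 (mod 41); 27·38 ≡ 1, so inverse 38.
M/17 = 2677997; 2677997 ≡ 4 (mod 17); 4·13 ≡ 1, so inverse 13.
M/31 = 1468579; 1468579 ≡ 16 (mod 31); 16·2 ≡ 1, so inverse 2.
n ≡ 32·1058743·14 + 3·929101·45 + 4·1110389·38 + 10·2677997·13 + 3·1468579·2 = 1125475711.
1125475711 mod 45525949 = 32852935.

32852935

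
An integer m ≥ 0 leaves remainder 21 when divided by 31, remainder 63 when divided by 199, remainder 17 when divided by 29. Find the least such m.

103344

From m ≡ 21 (mod 31) write m = 21 + 31t. Substituting into m ≡ 63 (mod 199) gives 31t ≡ 42 (mod 199), and since 31⁻¹ ≡ 122 (mod 199), t ≡ 149. Hence m ≡ 21 + 31·149 = 4640 (mod 6169).
From m ≡ 4640 (mod 6169) write m = 4640 + 6169t. Substituting into m ≡ 17 (mod 29) gives 6169t ≡ 17 (mod 29), and since 21⁻¹ ≡ 18 (mod 29), t ≡ 16. Hence m ≡ 4640 + 6169·16 = 103344 (mod 178901).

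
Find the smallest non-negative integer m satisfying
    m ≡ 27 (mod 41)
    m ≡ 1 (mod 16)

Combine the congruences pairwise.
From m ≡ 27 (mod 41) write m = 27 + 41t. Substituting into m ≡ 1 (mod 16) gives 41t ≡ 6 (mod 16), and since 9⁻¹ ≡ 9 (mod 16), t ≡ 6. Hence m ≡ 27 + 41·6 = 273 (mod 656).

273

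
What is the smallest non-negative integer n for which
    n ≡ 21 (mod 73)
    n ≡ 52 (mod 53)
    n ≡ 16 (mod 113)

The moduli are pairwise coprime; M = 73·53·113 = 437197.
M/73 = 5989; 5989 ≡ 3 (mod 73); 3·49 ≡ 1, so inverse 49.
M/53 = 8249; 8249 ≡ 34 (mod 53); 34·39 ≡ 1, so inverse 39.
M/113 = 3869; 3869 ≡ 27 (mod 113); 27·67 ≡ 1, so inverse 67.
n ≡ 21·5989·49 + 52·8249·39 + 16·3869·67 = 27039221.
27039221 mod 437197 = 370204.

370204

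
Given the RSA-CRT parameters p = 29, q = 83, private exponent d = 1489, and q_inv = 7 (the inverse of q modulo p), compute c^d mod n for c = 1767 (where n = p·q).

1998

d_p = d mod (p−1) = 1489 mod 28 = 5; d_q = d mod (q−1) = 13.
m₁ = c^(d_p) mod p: c ≡ 27 (mod 29), and 27^5 mod 29 = 26.
m₂ = c^(d_q) mod q: c ≡ 24 (mod 83), and 24^13 mod 83 = 6.
h = q_inv·(m₁ − m₂) mod p = 7·(26 − 6) mod 29 = 24.
m = m₂ + h·q = 6 + 24·83 = 1998.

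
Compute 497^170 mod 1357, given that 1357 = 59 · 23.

Mod 59: 497 ≡ 25; by Fermat, exponent reduces to 170 mod 58 = 54; 25^54 ≡ 21 (mod 59).
Mod 23: 497 ≡ 14; by Fermat, exponent reduces to 170 mod 22 = 16; 14^16 ≡ 8 (mod 23).
Combine by CRT: x ≡ 21 (mod 59), x ≡ 8 (mod 23) ⇒ x ≡ 1319 (mod 1357).

1319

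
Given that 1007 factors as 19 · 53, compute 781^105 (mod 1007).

145

Mod 19: 781 ≡ 2; by Fermat, exponent reduces to 105 mod 18 = 15; 2^15 ≡ 12 (mod 19).
Mod 53: 781 ≡ 39; by Fermat, exponent reduces to 105 mod 52 = 1; 39^1 ≡ 39 (mod 53).
Combine by CRT: x ≡ 12 (mod 19), x ≡ 39 (mod 53) ⇒ x ≡ 145 (mod 1007).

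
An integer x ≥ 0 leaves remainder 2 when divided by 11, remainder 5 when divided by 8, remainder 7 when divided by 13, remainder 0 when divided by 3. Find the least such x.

The moduli are pairwise coprime; N = 11·8·13·3 = 3432.
N/11 = 312; 312 ≡ 4 (mod 11); 4·3 ≡ 1, so inverse 3.
N/8 = 429; 429 ≡ 5 (mod 8); 5·5 ≡ 1, so inverse 5.
N/13 = 264; 264 ≡ 4 (mod 13); 4·10 ≡ 1, so inverse 10.
N/3 = 1144; 1144 ≡ 1 (mod 3), inverse 1.
x ≡ 2·312·3 + 5·429·5 + 7·264·10 + 0·1144·1 = 31077.
31077 mod 3432 = 189.

189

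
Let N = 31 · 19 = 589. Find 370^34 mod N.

574

Mod 31: 370 ≡ 29; by Fermat, exponent reduces to 34 mod 30 = 4; 29^4 ≡ 16 (mod 31).
Mod 19: 370 ≡ 9; by Fermat, exponent reduces to 34 mod 18 = 16; 9^16 ≡ 4 (mod 19).
Combine by CRT: x ≡ 16 (mod 31), x ≡ 4 (mod 19) ⇒ x ≡ 574 (mod 589).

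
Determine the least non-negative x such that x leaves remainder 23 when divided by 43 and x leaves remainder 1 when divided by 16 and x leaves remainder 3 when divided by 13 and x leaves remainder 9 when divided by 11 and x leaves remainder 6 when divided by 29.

2271025

The moduli are pairwise coprime; N = 43·16·13·11·29 = 2853136.
N/43 = 66352; 66352 ≡ 3 (mod 43); 3·29 ≡ 1, so inverse 29.
N/16 = 178321; 178321 ≡ 1 (mod 16), inverse 1.
N/13 = 219472; 219472 ≡ 6 (mod 13); 6·11 ≡ 1, so inverse 11.
N/11 = 259376; 259376 ≡ 7 (mod 11); 7·8 ≡ 1, so inverse 8.
N/29 = 98384; 98384 ≡ 16 (mod 29); 16·20 ≡ 1, so inverse 20.
x ≡ 23·66352·29 + 1·178321·1 + 3·219472·11 + 9·259376·8 + 6·98384·20 = 82158833.
82158833 mod 2853136 = 2271025.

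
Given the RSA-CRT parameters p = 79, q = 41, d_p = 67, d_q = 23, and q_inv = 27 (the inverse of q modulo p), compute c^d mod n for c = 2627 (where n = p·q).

m₁ = c^(d_p) mod p: c ≡ 20 (mod 79), and 20^67 mod 79 = 36.
m₂ = c^(d_q) mod q: c ≡ 3 (mod 41), and 3^23 mod 41 = 14.
h = q_inv·(m₁ − m₂) mod p = 27·(36 − 14) mod 79 = 41.
m = m₂ + h·q = 14 + 41·41 = 1695.

1695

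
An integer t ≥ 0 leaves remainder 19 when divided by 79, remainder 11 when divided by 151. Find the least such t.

Combine the congruences pairwise.
From t ≡ 19 (mod 79) write t = 19 + 79s. Substituting into t ≡ 11 (mod 151) gives 79s ≡ 143 (mod 151), and since 79⁻¹ ≡ 65 (mod 151), s ≡ 84. Hence t ≡ 19 + 79·84 = 6655 (mod 11929).

6655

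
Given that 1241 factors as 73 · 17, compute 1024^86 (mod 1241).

Mod 73: 1024 ≡ 2; by Fermat, exponent reduces to 86 mod 72 = 14; 2^14 ≡ 32 (mod 73).
Mod 17: 1024 ≡ 4; by Fermat, exponent reduces to 86 mod 16 = 6; 4^6 ≡ 16 (mod 17).
Combine by CRT: x ≡ 32 (mod 73), x ≡ 16 (mod 17) ⇒ x ≡ 543 (mod 1241).

543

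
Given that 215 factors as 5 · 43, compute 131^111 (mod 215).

151

Mod 5: 131 ≡ 1; by Fermat, exponent reduces to 111 mod 4 = 3; 1^3 ≡ 1 (mod 5).
Mod 43: 131 ≡ 2; by Fermat, exponent reduces to 111 mod 42 = 27; 2^27 ≡ 22 (mod 43).
Combine by CRT: x ≡ 1 (mod 5), x ≡ 22 (mod 43) ⇒ x ≡ 151 (mod 215).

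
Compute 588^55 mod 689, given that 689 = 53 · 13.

549

Mod 53: 588 ≡ 5; by Fermat, exponent reduces to 55 mod 52 = 3; 5^3 ≡ 19 (mod 53).
Mod 13: 588 ≡ 3; by Fermat, exponent reduces to 55 mod 12 = 7; 3^7 ≡ 3 (mod 13).
Combine by CRT: x ≡ 19 (mod 53), x ≡ 3 (mod 13) ⇒ x ≡ 549 (mod 689).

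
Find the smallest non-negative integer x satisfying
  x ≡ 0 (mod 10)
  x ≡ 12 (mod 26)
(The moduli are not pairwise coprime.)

90

gcd(10, 26) = 2 and 2 | (12 − 0), so the pair is consistent; merging gives x ≡ 90 (mod 130), where 130 = lcm(10, 26).
The solution is unique modulo lcm(10, 26) = 130.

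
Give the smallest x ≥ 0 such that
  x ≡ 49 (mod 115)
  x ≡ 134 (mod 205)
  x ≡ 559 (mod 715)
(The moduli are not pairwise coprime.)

591149

gcd(115, 205) = 5 and 5 | (134 − 49), so the pair is consistent; merging gives x ≡ 1774 (mod 4715), where 4715 = lcm(115, 205).
gcd(4715, 715) = 5 and 5 | (559 − 1774), so the pair is consistent; merging gives x ≡ 591149 (mod 674245), where 674245 = lcm(4715, 715).
The solution is unique modulo lcm(115, 205, 715) = 674245.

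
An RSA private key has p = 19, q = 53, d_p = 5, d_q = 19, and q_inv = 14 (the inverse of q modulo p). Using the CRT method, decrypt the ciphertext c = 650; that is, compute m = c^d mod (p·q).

397

m₁ = c^(d_p) mod p: c ≡ 4 (mod 19), and 4^5 mod 19 = 17.
m₂ = c^(d_q) mod q: c ≡ 14 (mod 53), and 14^19 mod 53 = 26.
h = q_inv·(m₁ − m₂) mod p = 14·(17 − 26) mod 19 = 7.
m = m₂ + h·q = 26 + 7·53 = 397.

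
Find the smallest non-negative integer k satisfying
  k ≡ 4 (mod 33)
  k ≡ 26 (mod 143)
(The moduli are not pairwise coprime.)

gcd(33, 143) = 11 and 11 | (26 − 4), so the pair is consistent; merging gives k ≡ 169 (mod 429), where 429 = lcm(33, 143).
The solution is unique modulo lcm(33, 143) = 429.

169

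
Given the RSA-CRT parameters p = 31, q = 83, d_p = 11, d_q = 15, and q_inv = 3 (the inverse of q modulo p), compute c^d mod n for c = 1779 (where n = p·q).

1230

m₁ = c^(d_p) mod p: c ≡ 12 (mod 31), and 12^11 mod 31 = 21.
m₂ = c^(d_q) mod q: c ≡ 36 (mod 83), and 36^15 mod 83 = 68.
h = q_inv·(m₁ − m₂) mod p = 3·(21 − 68) mod 31 = 14.
m = m₂ + h·q = 68 + 14·83 = 1230.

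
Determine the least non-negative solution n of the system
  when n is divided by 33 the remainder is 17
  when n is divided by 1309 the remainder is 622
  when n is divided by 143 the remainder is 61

9785

Combine the congruences pairwise.
gcd(33, 1309) = 11 and 11 | (622 − 17), so the pair is consistent; merging gives n ≡ 1931 (mod 3927), where 3927 = lcm(33, 1309).
gcd(3927, 143) = 11 and 11 | (61 − 1931), so the pair is consistent; merging gives n ≡ 9785 (mod 51051), where 51051 = lcm(3927, 143).
The solution is unique modulo lcm(33, 1309, 143) = 51051.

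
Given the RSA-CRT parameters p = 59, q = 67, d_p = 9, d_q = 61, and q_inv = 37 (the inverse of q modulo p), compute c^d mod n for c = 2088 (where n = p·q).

1135

m₁ = c^(d_p) mod p: c ≡ 23 (mod 59), and 23^9 mod 59 = 14.
m₂ = c^(d_q) mod q: c ≡ 11 (mod 67), and 11^61 mod 67 = 63.
h = q_inv·(m₁ − m₂) mod p = 37·(14 − 63) mod 59 = 16.
m = m₂ + h·q = 63 + 16·67 = 1135.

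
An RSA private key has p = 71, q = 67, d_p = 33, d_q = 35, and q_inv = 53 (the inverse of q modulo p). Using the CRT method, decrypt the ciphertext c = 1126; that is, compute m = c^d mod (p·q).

m₁ = c^(d_p) mod p: c ≡ 61 (mod 71), and 61^33 mod 71 = 22.
m₂ = c^(d_q) mod q: c ≡ 54 (mod 67), and 54^35 mod 67 = 35.
h = q_inv·(m₁ − m₂) mod p = 53·(22 − 35) mod 71 = 21.
m = m₂ + h·q = 35 + 21·67 = 1442.

1442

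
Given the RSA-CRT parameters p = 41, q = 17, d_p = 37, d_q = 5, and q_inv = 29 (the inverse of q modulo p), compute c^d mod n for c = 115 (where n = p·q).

m₁ = c^(d_p) mod p: c ≡ 33 (mod 41), and 33^37 mod 41 = 2.
m₂ = c^(d_q) mod q: c ≡ 13 (mod 17), and 13^5 mod 17 = 13.
h = q_inv·(m₁ − m₂) mod p = 29·(2 − 13) mod 41 = 9.
m = m₂ + h·q = 13 + 9·17 = 166.

166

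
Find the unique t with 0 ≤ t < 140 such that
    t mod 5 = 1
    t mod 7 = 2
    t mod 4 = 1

121

The moduli are pairwise coprime; N = 5·7·4 = 140.
N/5 = 28; 28 ≡ 3 (mod 5); 3·2 ≡ 1, so inverse 2.
N/7 = 20; 20 ≡ 6 (mod 7); 6·6 ≡ 1, so inverse 6.
N/4 = 35; 35 ≡ 3 (mod 4); 3·3 ≡ 1, so inverse 3.
t ≡ 1·28·2 + 2·20·6 + 1·35·3 = 401.
401 mod 140 = 121.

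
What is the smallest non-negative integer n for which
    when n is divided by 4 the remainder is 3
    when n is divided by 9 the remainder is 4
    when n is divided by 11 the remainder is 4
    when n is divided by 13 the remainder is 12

103

The moduli are pairwise coprime; M = 4·9·11·13 = 5148.
M/4 = 1287; 1287 ≡ 3 (mod 4); 3·3 ≡ 1, so inverse 3.
M/9 = 572; 572 ≡ 5 (mod 9); 5·2 ≡ 1, so inverse 2.
M/11 = 468; 468 ≡ 6 (mod 11); 6·2 ≡ 1, so inverse 2.
M/13 = 396; 396 ≡ 6 (mod 13); 6·11 ≡ 1, so inverse 11.
n ≡ 3·1287·3 + 4·572·2 + 4·468·2 + 12·396·11 = 72175.
72175 mod 5148 = 103.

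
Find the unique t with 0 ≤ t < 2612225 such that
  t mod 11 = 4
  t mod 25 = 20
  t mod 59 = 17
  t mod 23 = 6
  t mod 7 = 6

1130870

From t ≡ 4 (mod 11) write t = 4 + 11s. Substituting into t ≡ 20 (mod 25) gives 11s ≡ 16 (mod 25), and since 11⁻¹ ≡ 16 (mod 25), s ≡ 6. Hence t ≡ 4 + 11·6 = 70 (mod 275).
From t ≡ 70 (mod 275) write t = 70 + 275s. Substituting into t ≡ 17 (mod 59) gives 275s ≡ 6 (mod 59), and since 39⁻¹ ≡ 56 (mod 59), s ≡ 41. Hence t ≡ 70 + 275·41 = 11345 (mod 16225).
From t ≡ 11345 (mod 16225) write t = 11345 + 16225s. Substituting into t ≡ 6 (mod 23) gives 16225s ≡ 0 (mod 23), and since 10⁻¹ ≡ 7 (mod 23), s ≡ 0. Hence t ≡ 11345 + 16225·0 = 11345 (mod 373175).
From t ≡ 11345 (mod 373175) write t = 11345 + 373175s. Substituting into t ≡ 6 (mod 7) gives 373175s ≡ 1 (mod 7), and since 5⁻¹ ≡ 3 (mod 7), s ≡ 3. Hence t ≡ 11345 + 373175·3 = 1130870 (mod 2612225).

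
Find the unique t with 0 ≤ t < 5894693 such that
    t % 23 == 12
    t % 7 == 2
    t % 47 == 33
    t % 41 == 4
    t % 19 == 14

The moduli are pairwise coprime; N = 23·7·47·41·19 = 5894693.
N/23 = 256291; 256291 ≡ 2 (mod 23); 2·12 ≡ 1, so inverse 12.
N/7 = 842099; 842099 ≡ 6 (mod 7); 6·6 ≡ 1, so inverse 6.
N/47 = 125419; 125419 ≡ 23 (mod 47); 23·45 ≡ 1, so inverse 45.
N/41 = 143773; 143773 ≡ 27 (mod 41); 27·38 ≡ 1, so inverse 38.
N/19 = 310247; 310247 ≡ 15 (mod 19); 15·14 ≡ 1, so inverse 14.
t ≡ 12·256291·12 + 2·842099·6 + 33·125419·45 + 4·143773·38 + 14·310247·14 = 315920215.
315920215 mod 5894693 = 3501486.

3501486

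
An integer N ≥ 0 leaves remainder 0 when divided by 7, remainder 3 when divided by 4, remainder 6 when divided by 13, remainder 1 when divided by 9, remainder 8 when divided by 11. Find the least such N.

The moduli are pairwise coprime; M = 7·4·13·9·11 = 36036.
M/7 = 5148; 5148 ≡ 3 (mod 7); 3·5 ≡ 1, so inverse 5.
M/4 = 9009; 9009 ≡ 1 (mod 4), inverse 1.
M/13 = 2772; 2772 ≡ 3 (mod 13); 3·9 ≡ 1, so inverse 9.
M/9 = 4004; 4004 ≡ 8 (mod 9); 8·8 ≡ 1, so inverse 8.
M/11 = 3276; 3276 ≡ 9 (mod 11); 9·5 ≡ 1, so inverse 5.
N ≡ 0·5148·5 + 3·9009·1 + 6·2772·9 + 1·4004·8 + 8·3276·5 = 339787.
339787 mod 36036 = 15463.

15463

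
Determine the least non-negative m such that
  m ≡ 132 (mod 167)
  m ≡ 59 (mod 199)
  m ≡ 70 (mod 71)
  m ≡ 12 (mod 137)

239794263

The moduli are pairwise coprime; N = 167·199·71·137 = 323257391.
N/167 = 1935673; 1935673 ≡ 143 (mod 167); 143·160 ≡ 1, so inverse 160.
N/199 = 1624409; 1624409 ≡ 171 (mod 199); 171·135 ≡ 1, so inverse 135.
N/71 = 4552921; 4552921 ≡ 46 (mod 71); 46·17 ≡ 1, so inverse 17.
N/137 = 2359543; 2359543 ≡ 129 (mod 137); 129·17 ≡ 1, so inverse 17.
m ≡ 132·1935673·160 + 59·1624409·135 + 70·4552921·17 + 12·2359543·17 = 59719154207.
59719154207 mod 323257391 = 239794263.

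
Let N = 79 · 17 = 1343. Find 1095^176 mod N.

Mod 79: 1095 ≡ 68; by Fermat, exponent reduces to 176 mod 78 = 20; 68^20 ≡ 13 (mod 79).
Mod 17: 1095 ≡ 7; since 16 | 176, by Fermat 7^176 ≡ 1 (mod 17).
Combine by CRT: x ≡ 13 (mod 79), x ≡ 1 (mod 17) ⇒ x ≡ 171 (mod 1343).

171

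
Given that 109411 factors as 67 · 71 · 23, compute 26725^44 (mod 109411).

4624

Mod 67: 26725 ≡ 59; 59^44 ≡ 1 (mod 67).
Mod 71: 26725 ≡ 29; 29^44 ≡ 9 (mod 71).
Mod 23: 26725 ≡ 22; since 22 | 44, by Fermat 22^44 ≡ 1 (mod 23).
Combine by CRT: x ≡ 1 (mod 67), x ≡ 9 (mod 71), x ≡ 1 (mod 23) ⇒ x ≡ 4624 (mod 109411).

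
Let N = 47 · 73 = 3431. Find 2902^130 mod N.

3214

Mod 47: 2902 ≡ 35; by Fermat, exponent reduces to 130 mod 46 = 38; 35^38 ≡ 18 (mod 47).
Mod 73: 2902 ≡ 55; by Fermat, exponent reduces to 130 mod 72 = 58; 55^58 ≡ 2 (mod 73).
Combine by CRT: x ≡ 18 (mod 47), x ≡ 2 (mod 73) ⇒ x ≡ 3214 (mod 3431).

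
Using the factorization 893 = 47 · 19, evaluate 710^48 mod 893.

495

Mod 47: 710 ≡ 5; by Fermat, exponent reduces to 48 mod 46 = 2; 5^2 ≡ 25 (mod 47).
Mod 19: 710 ≡ 7; by Fermat, exponent reduces to 48 mod 18 = 12; 7^12 ≡ 1 (mod 19).
Combine by CRT: x ≡ 25 (mod 47), x ≡ 1 (mod 19) ⇒ x ≡ 495 (mod 893).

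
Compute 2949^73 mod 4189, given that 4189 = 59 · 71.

Mod 59: 2949 ≡ 58; by Fermat, exponent reduces to 73 mod 58 = 15; 58^15 ≡ 58 (mod 59).
Mod 71: 2949 ≡ 38; by Fermat, exponent reduces to 73 mod 70 = 3; 38^3 ≡ 60 (mod 71).
Combine by CRT: x ≡ 58 (mod 59), x ≡ 60 (mod 71) ⇒ x ≡ 3539 (mod 4189).

3539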